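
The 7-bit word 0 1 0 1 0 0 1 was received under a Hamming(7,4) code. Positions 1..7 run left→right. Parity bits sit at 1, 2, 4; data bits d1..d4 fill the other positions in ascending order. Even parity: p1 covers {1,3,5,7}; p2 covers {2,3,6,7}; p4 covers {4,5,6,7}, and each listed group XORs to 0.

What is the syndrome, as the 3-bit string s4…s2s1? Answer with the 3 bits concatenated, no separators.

001

s1 (pos 1,3,5,7): 0⊕0⊕0⊕1 = 1
s2 (pos 2,3,6,7): 1⊕0⊕0⊕1 = 0
s4 (pos 4,5,6,7): 1⊕0⊕0⊕1 = 0
Syndrome s4…s1 = 001 → error at position 1.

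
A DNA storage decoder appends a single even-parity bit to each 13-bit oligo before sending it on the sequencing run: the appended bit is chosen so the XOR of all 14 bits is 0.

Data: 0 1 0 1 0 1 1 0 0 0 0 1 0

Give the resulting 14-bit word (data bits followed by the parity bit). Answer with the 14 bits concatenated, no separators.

XOR of the 13 data bits: 0⊕1⊕0⊕1⊕0⊕1⊕1⊕0⊕0⊕0⊕0⊕1⊕0 = 1
Parity bit = 1 (so all 14 bits XOR to 0).

01010110000101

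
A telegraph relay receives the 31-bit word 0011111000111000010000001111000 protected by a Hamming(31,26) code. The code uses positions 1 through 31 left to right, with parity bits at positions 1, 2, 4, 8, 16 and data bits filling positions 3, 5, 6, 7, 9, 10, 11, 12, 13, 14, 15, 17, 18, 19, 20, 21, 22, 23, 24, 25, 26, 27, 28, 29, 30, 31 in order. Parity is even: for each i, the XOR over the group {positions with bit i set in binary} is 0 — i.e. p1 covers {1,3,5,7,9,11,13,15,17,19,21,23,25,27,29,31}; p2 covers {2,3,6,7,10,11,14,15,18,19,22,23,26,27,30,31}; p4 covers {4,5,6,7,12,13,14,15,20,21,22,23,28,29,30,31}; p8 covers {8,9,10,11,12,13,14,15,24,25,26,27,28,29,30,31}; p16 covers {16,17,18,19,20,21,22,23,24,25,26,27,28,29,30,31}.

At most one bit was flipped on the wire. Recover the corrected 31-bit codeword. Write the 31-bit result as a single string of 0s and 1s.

0011111000111000010000001111001

s1 (pos 1,3,5,7,9,11,13,15,17,19,21,23,25,27,29,31): 0⊕1⊕1⊕1⊕0⊕1⊕1⊕0⊕0⊕0⊕0⊕0⊕1⊕1⊕0⊕0 = 1
s2 (pos 2,3,6,7,10,11,14,15,18,19,22,23,26,27,30,31): 0⊕1⊕1⊕1⊕0⊕1⊕0⊕0⊕1⊕0⊕0⊕0⊕1⊕1⊕0⊕0 = 1
s4 (pos 4,5,6,7,12,13,14,15,20,21,22,23,28,29,30,31): 1⊕1⊕1⊕1⊕1⊕1⊕0⊕0⊕0⊕0⊕0⊕0⊕1⊕0⊕0⊕0 = 1
s8 (pos 8,9,10,11,12,13,14,15,24,25,26,27,28,29,30,31): 0⊕0⊕0⊕1⊕1⊕1⊕0⊕0⊕0⊕1⊕1⊕1⊕1⊕0⊕0⊕0 = 1
s16 (pos 16,17,18,19,20,21,22,23,24,25,26,27,28,29,30,31): 0⊕0⊕1⊕0⊕0⊕0⊕0⊕0⊕0⊕1⊕1⊕1⊕1⊕0⊕0⊕0 = 1
Syndrome s16…s1 = 11111 → error at position 31.
Flip position 31: 0011111000111000010000001111000 → 0011111000111000010000001111001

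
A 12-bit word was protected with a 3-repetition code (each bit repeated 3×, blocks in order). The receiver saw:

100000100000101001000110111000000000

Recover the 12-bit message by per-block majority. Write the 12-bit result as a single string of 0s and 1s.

000010011000

Block 1 (100): 1 one → 0
Block 2 (000): 0 ones → 0
Block 3 (100): 1 one → 0
Block 4 (000): 0 ones → 0
Block 5 (101): 2 ones → 1
Block 6 (001): 1 one → 0
Block 7 (000): 0 ones → 0
Block 8 (110): 2 ones → 1
Block 9 (111): 3 ones → 1
Block 10 (000): 0 ones → 0
Block 11 (000): 0 ones → 0
Block 12 (000): 0 ones → 0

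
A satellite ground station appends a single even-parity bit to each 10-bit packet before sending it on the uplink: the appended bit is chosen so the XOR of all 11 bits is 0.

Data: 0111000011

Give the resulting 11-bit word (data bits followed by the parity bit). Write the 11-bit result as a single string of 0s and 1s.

XOR of the 10 data bits: 0⊕1⊕1⊕1⊕0⊕0⊕0⊕0⊕1⊕1 = 1
Parity bit = 1 (so all 11 bits XOR to 0).

01110000111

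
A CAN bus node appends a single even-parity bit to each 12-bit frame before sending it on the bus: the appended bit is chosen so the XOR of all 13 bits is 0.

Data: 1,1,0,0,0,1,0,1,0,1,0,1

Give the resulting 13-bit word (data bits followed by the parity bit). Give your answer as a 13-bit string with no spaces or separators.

1100010101010

XOR of the 12 data bits: 1⊕1⊕0⊕0⊕0⊕1⊕0⊕1⊕0⊕1⊕0⊕1 = 0
Parity bit = 0 (so all 13 bits XOR to 0).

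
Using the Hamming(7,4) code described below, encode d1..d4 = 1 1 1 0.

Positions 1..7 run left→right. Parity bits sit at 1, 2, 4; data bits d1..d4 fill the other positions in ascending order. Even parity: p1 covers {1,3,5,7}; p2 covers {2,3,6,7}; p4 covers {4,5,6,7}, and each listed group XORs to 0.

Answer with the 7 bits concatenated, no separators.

Place data at non-parity positions: p1 p2 1 p4 1 1 0
p1 (pos 1,3,5,7): XOR of data positions = 1⊕1⊕0 = 0
p2 (pos 2,3,6,7): XOR of data positions = 1⊕1⊕0 = 0
p4 (pos 4,5,6,7): XOR of data positions = 1⊕1⊕0 = 0
Codeword: 0010110

0010110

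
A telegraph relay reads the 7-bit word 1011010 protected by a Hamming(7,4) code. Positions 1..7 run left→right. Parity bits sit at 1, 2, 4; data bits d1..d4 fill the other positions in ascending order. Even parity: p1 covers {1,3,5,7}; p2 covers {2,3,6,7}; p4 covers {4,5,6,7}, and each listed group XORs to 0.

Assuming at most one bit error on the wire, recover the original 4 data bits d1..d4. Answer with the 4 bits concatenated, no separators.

s1 (pos 1,3,5,7): 1⊕1⊕0⊕0 = 0
s2 (pos 2,3,6,7): 0⊕1⊕1⊕0 = 0
s4 (pos 4,5,6,7): 1⊕0⊕1⊕0 = 0
Syndrome s4…s1 = 000 → no error.
Read data bits from positions 3,5,6,7: 1010

1010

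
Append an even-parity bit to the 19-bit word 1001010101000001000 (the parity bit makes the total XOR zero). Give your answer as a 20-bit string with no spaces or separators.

10010101010000010000

XOR of the 19 data bits: 1⊕0⊕0⊕1⊕0⊕1⊕0⊕1⊕0⊕1⊕0⊕0⊕0⊕0⊕0⊕1⊕0⊕0⊕0 = 0
Parity bit = 0 (so all 20 bits XOR to 0).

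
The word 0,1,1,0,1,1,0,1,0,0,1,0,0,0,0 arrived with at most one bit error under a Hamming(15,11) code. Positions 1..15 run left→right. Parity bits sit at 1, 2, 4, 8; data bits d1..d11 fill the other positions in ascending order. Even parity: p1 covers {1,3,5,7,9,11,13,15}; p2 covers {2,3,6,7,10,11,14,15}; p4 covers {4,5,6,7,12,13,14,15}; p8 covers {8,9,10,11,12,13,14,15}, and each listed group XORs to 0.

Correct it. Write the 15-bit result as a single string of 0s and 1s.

s1 (pos 1,3,5,7,9,11,13,15): 0⊕1⊕1⊕0⊕0⊕1⊕0⊕0 = 1
s2 (pos 2,3,6,7,10,11,14,15): 1⊕1⊕1⊕0⊕0⊕1⊕0⊕0 = 0
s4 (pos 4,5,6,7,12,13,14,15): 0⊕1⊕1⊕0⊕0⊕0⊕0⊕0 = 0
s8 (pos 8,9,10,11,12,13,14,15): 1⊕0⊕0⊕1⊕0⊕0⊕0⊕0 = 0
Syndrome s8…s1 = 0001 → error at position 1.
Flip position 1: 011011010010000 → 111011010010000

111011010010000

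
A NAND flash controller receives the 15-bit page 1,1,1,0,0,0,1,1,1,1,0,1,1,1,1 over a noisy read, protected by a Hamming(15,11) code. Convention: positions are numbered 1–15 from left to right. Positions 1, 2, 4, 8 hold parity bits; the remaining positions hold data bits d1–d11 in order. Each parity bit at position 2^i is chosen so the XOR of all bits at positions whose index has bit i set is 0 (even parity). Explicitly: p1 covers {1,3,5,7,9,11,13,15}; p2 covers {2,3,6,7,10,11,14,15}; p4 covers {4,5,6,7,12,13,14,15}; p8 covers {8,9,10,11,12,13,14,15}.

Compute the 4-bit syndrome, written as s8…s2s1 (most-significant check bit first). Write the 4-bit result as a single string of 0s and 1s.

1100

s1 (pos 1,3,5,7,9,11,13,15): 1⊕1⊕0⊕1⊕1⊕0⊕1⊕1 = 0
s2 (pos 2,3,6,7,10,11,14,15): 1⊕1⊕0⊕1⊕1⊕0⊕1⊕1 = 0
s4 (pos 4,5,6,7,12,13,14,15): 0⊕0⊕0⊕1⊕1⊕1⊕1⊕1 = 1
s8 (pos 8,9,10,11,12,13,14,15): 1⊕1⊕1⊕0⊕1⊕1⊕1⊕1 = 1
Syndrome s8…s1 = 1100 → error at position 12.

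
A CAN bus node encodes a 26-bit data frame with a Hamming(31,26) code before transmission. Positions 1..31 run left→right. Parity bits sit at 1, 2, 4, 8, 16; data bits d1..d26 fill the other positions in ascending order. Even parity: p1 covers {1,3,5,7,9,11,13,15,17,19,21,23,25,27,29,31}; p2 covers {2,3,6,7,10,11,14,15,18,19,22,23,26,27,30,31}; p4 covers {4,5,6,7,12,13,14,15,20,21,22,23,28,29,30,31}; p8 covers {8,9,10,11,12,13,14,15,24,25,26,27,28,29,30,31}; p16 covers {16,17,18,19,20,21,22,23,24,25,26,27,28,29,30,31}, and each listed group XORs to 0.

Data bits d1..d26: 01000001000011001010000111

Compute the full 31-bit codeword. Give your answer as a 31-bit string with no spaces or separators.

Place data at non-parity positions: p1 p2 0 p4 1 0 0 p8 0 0 0 1 0 0 0 p16 0 1 1 0 0 1 0 1 0 0 0 0 1 1 1
p1 (pos 1,3,5,7,9,11,13,15,17,19,21,23,25,27,29,31): XOR of data positions = 0⊕1⊕0⊕0⊕0⊕0⊕0⊕0⊕1⊕0⊕0⊕0⊕0⊕1⊕1 = 0
p2 (pos 2,3,6,7,10,11,14,15,18,19,22,23,26,27,30,31): XOR of data positions = 0⊕0⊕0⊕0⊕0⊕0⊕0⊕1⊕1⊕1⊕0⊕0⊕0⊕1⊕1 = 1
p4 (pos 4,5,6,7,12,13,14,15,20,21,22,23,28,29,30,31): XOR of data positions = 1⊕0⊕0⊕1⊕0⊕0⊕0⊕0⊕0⊕1⊕0⊕0⊕1⊕1⊕1 = 0
p8 (pos 8,9,10,11,12,13,14,15,24,25,26,27,28,29,30,31): XOR of data positions = 0⊕0⊕0⊕1⊕0⊕0⊕0⊕1⊕0⊕0⊕0⊕0⊕1⊕1⊕1 = 1
p16 (pos 16,17,18,19,20,21,22,23,24,25,26,27,28,29,30,31): XOR of data positions = 0⊕1⊕1⊕0⊕0⊕1⊕0⊕1⊕0⊕0⊕0⊕0⊕1⊕1⊕1 = 1
Codeword: 0100100100010001011001010000111

0100100100010001011001010000111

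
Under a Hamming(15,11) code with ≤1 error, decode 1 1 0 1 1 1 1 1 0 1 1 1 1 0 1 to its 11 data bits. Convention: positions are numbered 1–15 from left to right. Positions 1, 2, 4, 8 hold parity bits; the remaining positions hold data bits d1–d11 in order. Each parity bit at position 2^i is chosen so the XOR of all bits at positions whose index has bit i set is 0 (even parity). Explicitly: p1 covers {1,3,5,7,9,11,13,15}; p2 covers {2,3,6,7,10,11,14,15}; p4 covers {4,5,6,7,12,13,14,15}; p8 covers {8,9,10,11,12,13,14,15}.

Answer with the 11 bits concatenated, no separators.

01110111101

s1 (pos 1,3,5,7,9,11,13,15): 1⊕0⊕1⊕1⊕0⊕1⊕1⊕1 = 0
s2 (pos 2,3,6,7,10,11,14,15): 1⊕0⊕1⊕1⊕1⊕1⊕0⊕1 = 0
s4 (pos 4,5,6,7,12,13,14,15): 1⊕1⊕1⊕1⊕1⊕1⊕0⊕1 = 1
s8 (pos 8,9,10,11,12,13,14,15): 1⊕0⊕1⊕1⊕1⊕1⊕0⊕1 = 0
Syndrome s8…s1 = 0100 → error at position 4.
Flip position 4: 110111110111101 → 110011110111101
Read data bits from positions 3,5,6,7,9,10,11,12,13,14,15: 01110111101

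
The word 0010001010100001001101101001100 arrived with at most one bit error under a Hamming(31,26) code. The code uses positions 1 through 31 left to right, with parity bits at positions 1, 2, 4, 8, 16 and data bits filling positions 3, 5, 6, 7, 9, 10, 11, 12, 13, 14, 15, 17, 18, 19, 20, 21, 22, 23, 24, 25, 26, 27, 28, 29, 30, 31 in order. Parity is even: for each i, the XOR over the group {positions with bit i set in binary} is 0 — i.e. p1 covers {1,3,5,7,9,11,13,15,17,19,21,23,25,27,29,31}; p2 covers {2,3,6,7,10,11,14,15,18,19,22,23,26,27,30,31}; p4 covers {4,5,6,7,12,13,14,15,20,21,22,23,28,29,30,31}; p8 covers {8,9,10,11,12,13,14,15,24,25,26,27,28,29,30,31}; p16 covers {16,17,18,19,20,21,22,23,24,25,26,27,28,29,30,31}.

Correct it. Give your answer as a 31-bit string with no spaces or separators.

s1 (pos 1,3,5,7,9,11,13,15,17,19,21,23,25,27,29,31): 0⊕1⊕0⊕1⊕1⊕1⊕0⊕0⊕0⊕1⊕0⊕1⊕1⊕0⊕1⊕0 = 0
s2 (pos 2,3,6,7,10,11,14,15,18,19,22,23,26,27,30,31): 0⊕1⊕0⊕1⊕0⊕1⊕0⊕0⊕0⊕1⊕1⊕1⊕0⊕0⊕0⊕0 = 0
s4 (pos 4,5,6,7,12,13,14,15,20,21,22,23,28,29,30,31): 0⊕0⊕0⊕1⊕0⊕0⊕0⊕0⊕1⊕0⊕1⊕1⊕1⊕1⊕0⊕0 = 0
s8 (pos 8,9,10,11,12,13,14,15,24,25,26,27,28,29,30,31): 0⊕1⊕0⊕1⊕0⊕0⊕0⊕0⊕0⊕1⊕0⊕0⊕1⊕1⊕0⊕0 = 1
s16 (pos 16,17,18,19,20,21,22,23,24,25,26,27,28,29,30,31): 1⊕0⊕0⊕1⊕1⊕0⊕1⊕1⊕0⊕1⊕0⊕0⊕1⊕1⊕0⊕0 = 0
Syndrome s16…s1 = 01000 → error at position 8.
Flip position 8: 0010001010100001001101101001100 → 0010001110100001001101101001100

0010001110100001001101101001100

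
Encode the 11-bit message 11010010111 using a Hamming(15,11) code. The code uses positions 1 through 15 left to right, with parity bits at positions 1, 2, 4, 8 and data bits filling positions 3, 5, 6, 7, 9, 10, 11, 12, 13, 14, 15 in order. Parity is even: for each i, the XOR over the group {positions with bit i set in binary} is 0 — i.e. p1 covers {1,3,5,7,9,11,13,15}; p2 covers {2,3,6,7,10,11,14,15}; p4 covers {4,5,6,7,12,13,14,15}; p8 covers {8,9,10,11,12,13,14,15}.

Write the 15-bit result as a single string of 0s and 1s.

Place data at non-parity positions: p1 p2 1 p4 1 0 1 p8 0 0 1 0 1 1 1
p1 (pos 1,3,5,7,9,11,13,15): XOR of data positions = 1⊕1⊕1⊕0⊕1⊕1⊕1 = 0
p2 (pos 2,3,6,7,10,11,14,15): XOR of data positions = 1⊕0⊕1⊕0⊕1⊕1⊕1 = 1
p4 (pos 4,5,6,7,12,13,14,15): XOR of data positions = 1⊕0⊕1⊕0⊕1⊕1⊕1 = 1
p8 (pos 8,9,10,11,12,13,14,15): XOR of data positions = 0⊕0⊕1⊕0⊕1⊕1⊕1 = 0
Codeword: 011110100010111

011110100010111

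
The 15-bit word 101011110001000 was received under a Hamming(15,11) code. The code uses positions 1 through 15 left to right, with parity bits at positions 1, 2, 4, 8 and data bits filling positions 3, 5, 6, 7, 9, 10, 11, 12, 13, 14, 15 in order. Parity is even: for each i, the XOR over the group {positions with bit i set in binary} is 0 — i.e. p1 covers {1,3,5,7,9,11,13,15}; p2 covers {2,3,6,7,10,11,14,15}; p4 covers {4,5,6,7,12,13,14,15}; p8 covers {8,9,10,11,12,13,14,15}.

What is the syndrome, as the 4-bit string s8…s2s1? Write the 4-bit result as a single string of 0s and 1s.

0010

s1 (pos 1,3,5,7,9,11,13,15): 1⊕1⊕1⊕1⊕0⊕0⊕0⊕0 = 0
s2 (pos 2,3,6,7,10,11,14,15): 0⊕1⊕1⊕1⊕0⊕0⊕0⊕0 = 1
s4 (pos 4,5,6,7,12,13,14,15): 0⊕1⊕1⊕1⊕1⊕0⊕0⊕0 = 0
s8 (pos 8,9,10,11,12,13,14,15): 1⊕0⊕0⊕0⊕1⊕0⊕0⊕0 = 0
Syndrome s8…s1 = 0010 → error at position 2.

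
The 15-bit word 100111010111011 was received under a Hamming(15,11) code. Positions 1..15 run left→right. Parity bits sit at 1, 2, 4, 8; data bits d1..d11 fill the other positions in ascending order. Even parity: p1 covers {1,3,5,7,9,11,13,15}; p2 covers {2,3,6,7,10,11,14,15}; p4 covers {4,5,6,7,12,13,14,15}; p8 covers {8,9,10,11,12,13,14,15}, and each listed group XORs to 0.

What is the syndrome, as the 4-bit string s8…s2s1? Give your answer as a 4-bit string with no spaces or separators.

0010

s1 (pos 1,3,5,7,9,11,13,15): 1⊕0⊕1⊕0⊕0⊕1⊕0⊕1 = 0
s2 (pos 2,3,6,7,10,11,14,15): 0⊕0⊕1⊕0⊕1⊕1⊕1⊕1 = 1
s4 (pos 4,5,6,7,12,13,14,15): 1⊕1⊕1⊕0⊕1⊕0⊕1⊕1 = 0
s8 (pos 8,9,10,11,12,13,14,15): 1⊕0⊕1⊕1⊕1⊕0⊕1⊕1 = 0
Syndrome s8…s1 = 0010 → error at position 2.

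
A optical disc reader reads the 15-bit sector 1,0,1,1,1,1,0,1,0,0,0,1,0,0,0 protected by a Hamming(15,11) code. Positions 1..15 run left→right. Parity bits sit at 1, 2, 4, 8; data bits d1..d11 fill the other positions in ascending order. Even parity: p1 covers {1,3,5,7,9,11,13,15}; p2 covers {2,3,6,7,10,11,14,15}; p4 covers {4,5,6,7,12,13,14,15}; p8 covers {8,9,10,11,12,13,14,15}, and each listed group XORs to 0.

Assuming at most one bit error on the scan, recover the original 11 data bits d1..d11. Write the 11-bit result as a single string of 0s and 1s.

11100001000

s1 (pos 1,3,5,7,9,11,13,15): 1⊕1⊕1⊕0⊕0⊕0⊕0⊕0 = 1
s2 (pos 2,3,6,7,10,11,14,15): 0⊕1⊕1⊕0⊕0⊕0⊕0⊕0 = 0
s4 (pos 4,5,6,7,12,13,14,15): 1⊕1⊕1⊕0⊕1⊕0⊕0⊕0 = 0
s8 (pos 8,9,10,11,12,13,14,15): 1⊕0⊕0⊕0⊕1⊕0⊕0⊕0 = 0
Syndrome s8…s1 = 0001 → error at position 1.
Flip position 1: 101111010001000 → 001111010001000
Read data bits from positions 3,5,6,7,9,10,11,12,13,14,15: 11100001000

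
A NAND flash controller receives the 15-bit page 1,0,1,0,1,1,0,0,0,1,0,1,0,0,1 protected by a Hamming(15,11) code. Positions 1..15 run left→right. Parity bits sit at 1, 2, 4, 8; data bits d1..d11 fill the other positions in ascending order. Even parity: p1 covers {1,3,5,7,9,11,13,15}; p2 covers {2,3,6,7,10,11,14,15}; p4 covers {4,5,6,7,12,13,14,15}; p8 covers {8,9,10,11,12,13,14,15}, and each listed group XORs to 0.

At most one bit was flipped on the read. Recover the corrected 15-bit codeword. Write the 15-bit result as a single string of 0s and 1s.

s1 (pos 1,3,5,7,9,11,13,15): 1⊕1⊕1⊕0⊕0⊕0⊕0⊕1 = 0
s2 (pos 2,3,6,7,10,11,14,15): 0⊕1⊕1⊕0⊕1⊕0⊕0⊕1 = 0
s4 (pos 4,5,6,7,12,13,14,15): 0⊕1⊕1⊕0⊕1⊕0⊕0⊕1 = 0
s8 (pos 8,9,10,11,12,13,14,15): 0⊕0⊕1⊕0⊕1⊕0⊕0⊕1 = 1
Syndrome s8…s1 = 1000 → error at position 8.
Flip position 8: 101011000101001 → 101011010101001

101011010101001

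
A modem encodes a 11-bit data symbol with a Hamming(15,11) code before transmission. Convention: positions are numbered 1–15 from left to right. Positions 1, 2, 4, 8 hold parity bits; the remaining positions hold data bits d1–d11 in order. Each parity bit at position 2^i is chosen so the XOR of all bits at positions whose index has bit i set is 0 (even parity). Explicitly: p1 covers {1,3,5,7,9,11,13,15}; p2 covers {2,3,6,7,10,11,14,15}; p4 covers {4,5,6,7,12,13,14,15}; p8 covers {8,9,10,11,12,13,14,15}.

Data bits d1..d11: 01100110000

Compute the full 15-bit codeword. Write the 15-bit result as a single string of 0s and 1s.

010011000110000

Place data at non-parity positions: p1 p2 0 p4 1 1 0 p8 0 1 1 0 0 0 0
p1 (pos 1,3,5,7,9,11,13,15): XOR of data positions = 0⊕1⊕0⊕0⊕1⊕0⊕0 = 0
p2 (pos 2,3,6,7,10,11,14,15): XOR of data positions = 0⊕1⊕0⊕1⊕1⊕0⊕0 = 1
p4 (pos 4,5,6,7,12,13,14,15): XOR of data positions = 1⊕1⊕0⊕0⊕0⊕0⊕0 = 0
p8 (pos 8,9,10,11,12,13,14,15): XOR of data positions = 0⊕1⊕1⊕0⊕0⊕0⊕0 = 0
Codeword: 010011000110000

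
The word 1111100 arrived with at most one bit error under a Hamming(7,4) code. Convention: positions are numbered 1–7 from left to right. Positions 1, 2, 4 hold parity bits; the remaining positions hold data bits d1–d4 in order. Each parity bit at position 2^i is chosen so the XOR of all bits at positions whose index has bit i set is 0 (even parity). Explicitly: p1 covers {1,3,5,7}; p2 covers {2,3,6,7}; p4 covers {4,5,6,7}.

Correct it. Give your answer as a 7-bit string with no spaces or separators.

0111100

s1 (pos 1,3,5,7): 1⊕1⊕1⊕0 = 1
s2 (pos 2,3,6,7): 1⊕1⊕0⊕0 = 0
s4 (pos 4,5,6,7): 1⊕1⊕0⊕0 = 0
Syndrome s4…s1 = 001 → error at position 1.
Flip position 1: 1111100 → 0111100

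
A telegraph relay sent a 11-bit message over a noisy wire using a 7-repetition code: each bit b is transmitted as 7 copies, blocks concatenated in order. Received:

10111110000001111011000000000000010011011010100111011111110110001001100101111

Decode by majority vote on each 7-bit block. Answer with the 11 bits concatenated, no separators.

10100111101

Block 1 (1011111): 6 ones → 1
Block 2 (0000001): 1 one → 0
Block 3 (1110110): 5 ones → 1
Block 4 (0000000): 0 ones → 0
Block 5 (0000010): 1 one → 0
Block 6 (0110110): 4 ones → 1
Block 7 (1010011): 4 ones → 1
Block 8 (1011111): 6 ones → 1
Block 9 (1101100): 4 ones → 1
Block 10 (0100110): 3 ones → 0
Block 11 (0101111): 5 ones → 1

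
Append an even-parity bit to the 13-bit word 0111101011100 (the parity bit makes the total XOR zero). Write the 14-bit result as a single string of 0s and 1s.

01111010111000

XOR of the 13 data bits: 0⊕1⊕1⊕1⊕1⊕0⊕1⊕0⊕1⊕1⊕1⊕0⊕0 = 0
Parity bit = 0 (so all 14 bits XOR to 0).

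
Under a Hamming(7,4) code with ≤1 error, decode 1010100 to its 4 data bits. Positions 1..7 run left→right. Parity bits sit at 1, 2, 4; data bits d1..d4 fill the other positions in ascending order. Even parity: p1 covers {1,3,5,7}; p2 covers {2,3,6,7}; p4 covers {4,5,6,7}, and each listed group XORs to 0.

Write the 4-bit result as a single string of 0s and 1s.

s1 (pos 1,3,5,7): 1⊕1⊕1⊕0 = 1
s2 (pos 2,3,6,7): 0⊕1⊕0⊕0 = 1
s4 (pos 4,5,6,7): 0⊕1⊕0⊕0 = 1
Syndrome s4…s1 = 111 → error at position 7.
Flip position 7: 1010100 → 1010101
Read data bits from positions 3,5,6,7: 1101

1101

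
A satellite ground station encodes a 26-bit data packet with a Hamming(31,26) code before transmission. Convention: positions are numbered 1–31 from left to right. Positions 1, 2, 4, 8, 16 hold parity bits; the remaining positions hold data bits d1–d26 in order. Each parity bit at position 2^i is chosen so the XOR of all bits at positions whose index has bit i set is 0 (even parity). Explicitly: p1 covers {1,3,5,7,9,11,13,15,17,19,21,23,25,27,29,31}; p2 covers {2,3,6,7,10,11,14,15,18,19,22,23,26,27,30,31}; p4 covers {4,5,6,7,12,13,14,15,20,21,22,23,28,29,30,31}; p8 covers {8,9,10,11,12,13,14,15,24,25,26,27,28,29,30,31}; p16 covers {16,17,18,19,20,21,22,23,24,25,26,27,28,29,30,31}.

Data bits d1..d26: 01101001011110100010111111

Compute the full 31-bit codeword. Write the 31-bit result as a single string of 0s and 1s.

1000110110010110110100010111111

Place data at non-parity positions: p1 p2 0 p4 1 1 0 p8 1 0 0 1 0 1 1 p16 1 1 0 1 0 0 0 1 0 1 1 1 1 1 1
p1 (pos 1,3,5,7,9,11,13,15,17,19,21,23,25,27,29,31): XOR of data positions = 0⊕1⊕0⊕1⊕0⊕0⊕1⊕1⊕0⊕0⊕0⊕0⊕1⊕1⊕1 = 1
p2 (pos 2,3,6,7,10,11,14,15,18,19,22,23,26,27,30,31): XOR of data positions = 0⊕1⊕0⊕0⊕0⊕1⊕1⊕1⊕0⊕0⊕0⊕1⊕1⊕1⊕1 = 0
p4 (pos 4,5,6,7,12,13,14,15,20,21,22,23,28,29,30,31): XOR of data positions = 1⊕1⊕0⊕1⊕0⊕1⊕1⊕1⊕0⊕0⊕0⊕1⊕1⊕1⊕1 = 0
p8 (pos 8,9,10,11,12,13,14,15,24,25,26,27,28,29,30,31): XOR of data positions = 1⊕0⊕0⊕1⊕0⊕1⊕1⊕1⊕0⊕1⊕1⊕1⊕1⊕1⊕1 = 1
p16 (pos 16,17,18,19,20,21,22,23,24,25,26,27,28,29,30,31): XOR of data positions = 1⊕1⊕0⊕1⊕0⊕0⊕0⊕1⊕0⊕1⊕1⊕1⊕1⊕1⊕1 = 0
Codeword: 1000110110010110110100010111111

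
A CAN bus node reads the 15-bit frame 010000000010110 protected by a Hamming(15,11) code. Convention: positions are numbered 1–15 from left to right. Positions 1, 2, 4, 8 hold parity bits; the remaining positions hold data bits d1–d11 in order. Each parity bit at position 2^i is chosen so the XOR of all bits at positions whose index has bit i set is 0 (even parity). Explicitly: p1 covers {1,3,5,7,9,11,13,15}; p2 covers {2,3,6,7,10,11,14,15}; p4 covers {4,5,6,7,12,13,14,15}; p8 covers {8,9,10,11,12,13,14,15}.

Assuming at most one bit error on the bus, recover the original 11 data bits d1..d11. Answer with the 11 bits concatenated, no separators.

00000110110

s1 (pos 1,3,5,7,9,11,13,15): 0⊕0⊕0⊕0⊕0⊕1⊕1⊕0 = 0
s2 (pos 2,3,6,7,10,11,14,15): 1⊕0⊕0⊕0⊕0⊕1⊕1⊕0 = 1
s4 (pos 4,5,6,7,12,13,14,15): 0⊕0⊕0⊕0⊕0⊕1⊕1⊕0 = 0
s8 (pos 8,9,10,11,12,13,14,15): 0⊕0⊕0⊕1⊕0⊕1⊕1⊕0 = 1
Syndrome s8…s1 = 1010 → error at position 10.
Flip position 10: 010000000010110 → 010000000110110
Read data bits from positions 3,5,6,7,9,10,11,12,13,14,15: 00000110110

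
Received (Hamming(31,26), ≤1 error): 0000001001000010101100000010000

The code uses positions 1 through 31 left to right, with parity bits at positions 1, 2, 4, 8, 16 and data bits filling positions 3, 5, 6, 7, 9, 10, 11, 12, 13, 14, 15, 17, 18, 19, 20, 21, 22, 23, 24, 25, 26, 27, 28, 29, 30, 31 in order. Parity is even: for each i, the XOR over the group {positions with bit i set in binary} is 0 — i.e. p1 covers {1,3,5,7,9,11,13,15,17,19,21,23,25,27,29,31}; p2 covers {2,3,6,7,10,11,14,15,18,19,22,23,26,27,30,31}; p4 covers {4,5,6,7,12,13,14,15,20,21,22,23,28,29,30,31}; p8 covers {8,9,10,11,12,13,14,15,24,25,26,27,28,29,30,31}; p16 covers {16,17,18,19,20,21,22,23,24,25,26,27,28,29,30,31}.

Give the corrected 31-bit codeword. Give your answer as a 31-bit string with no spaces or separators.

s1 (pos 1,3,5,7,9,11,13,15,17,19,21,23,25,27,29,31): 0⊕0⊕0⊕1⊕0⊕0⊕0⊕1⊕1⊕1⊕0⊕0⊕0⊕1⊕0⊕0 = 1
s2 (pos 2,3,6,7,10,11,14,15,18,19,22,23,26,27,30,31): 0⊕0⊕0⊕1⊕1⊕0⊕0⊕1⊕0⊕1⊕0⊕0⊕0⊕1⊕0⊕0 = 1
s4 (pos 4,5,6,7,12,13,14,15,20,21,22,23,28,29,30,31): 0⊕0⊕0⊕1⊕0⊕0⊕0⊕1⊕1⊕0⊕0⊕0⊕0⊕0⊕0⊕0 = 1
s8 (pos 8,9,10,11,12,13,14,15,24,25,26,27,28,29,30,31): 0⊕0⊕1⊕0⊕0⊕0⊕0⊕1⊕0⊕0⊕0⊕1⊕0⊕0⊕0⊕0 = 1
s16 (pos 16,17,18,19,20,21,22,23,24,25,26,27,28,29,30,31): 0⊕1⊕0⊕1⊕1⊕0⊕0⊕0⊕0⊕0⊕0⊕1⊕0⊕0⊕0⊕0 = 0
Syndrome s16…s1 = 01111 → error at position 15.
Flip position 15: 0000001001000010101100000010000 → 0000001001000000101100000010000

0000001001000000101100000010000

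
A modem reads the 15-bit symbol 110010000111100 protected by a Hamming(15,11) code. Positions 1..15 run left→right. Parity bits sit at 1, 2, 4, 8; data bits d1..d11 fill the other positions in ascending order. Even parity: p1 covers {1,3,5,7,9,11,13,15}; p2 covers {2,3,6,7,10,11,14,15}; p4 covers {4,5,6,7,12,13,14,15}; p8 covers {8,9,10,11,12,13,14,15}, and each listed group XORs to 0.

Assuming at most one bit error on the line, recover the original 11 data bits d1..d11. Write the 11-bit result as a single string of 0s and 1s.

01100111100

s1 (pos 1,3,5,7,9,11,13,15): 1⊕0⊕1⊕0⊕0⊕1⊕1⊕0 = 0
s2 (pos 2,3,6,7,10,11,14,15): 1⊕0⊕0⊕0⊕1⊕1⊕0⊕0 = 1
s4 (pos 4,5,6,7,12,13,14,15): 0⊕1⊕0⊕0⊕1⊕1⊕0⊕0 = 1
s8 (pos 8,9,10,11,12,13,14,15): 0⊕0⊕1⊕1⊕1⊕1⊕0⊕0 = 0
Syndrome s8…s1 = 0110 → error at position 6.
Flip position 6: 110010000111100 → 110011000111100
Read data bits from positions 3,5,6,7,9,10,11,12,13,14,15: 01100111100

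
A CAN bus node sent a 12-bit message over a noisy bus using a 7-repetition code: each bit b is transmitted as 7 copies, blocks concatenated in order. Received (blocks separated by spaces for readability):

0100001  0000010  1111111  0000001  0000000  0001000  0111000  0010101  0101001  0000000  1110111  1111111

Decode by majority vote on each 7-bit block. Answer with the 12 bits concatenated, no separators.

001000000011

Block 1 (0100001): 2 ones → 0
Block 2 (0000010): 1 one → 0
Block 3 (1111111): 7 ones → 1
Block 4 (0000001): 1 one → 0
Block 5 (0000000): 0 ones → 0
Block 6 (0001000): 1 one → 0
Block 7 (0111000): 3 ones → 0
Block 8 (0010101): 3 ones → 0
Block 9 (0101001): 3 ones → 0
Block 10 (0000000): 0 ones → 0
Block 11 (1110111): 6 ones → 1
Block 12 (1111111): 7 ones → 1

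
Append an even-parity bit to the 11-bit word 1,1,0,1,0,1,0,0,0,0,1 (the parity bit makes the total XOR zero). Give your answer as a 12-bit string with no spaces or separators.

XOR of the 11 data bits: 1⊕1⊕0⊕1⊕0⊕1⊕0⊕0⊕0⊕0⊕1 = 1
Parity bit = 1 (so all 12 bits XOR to 0).

110101000011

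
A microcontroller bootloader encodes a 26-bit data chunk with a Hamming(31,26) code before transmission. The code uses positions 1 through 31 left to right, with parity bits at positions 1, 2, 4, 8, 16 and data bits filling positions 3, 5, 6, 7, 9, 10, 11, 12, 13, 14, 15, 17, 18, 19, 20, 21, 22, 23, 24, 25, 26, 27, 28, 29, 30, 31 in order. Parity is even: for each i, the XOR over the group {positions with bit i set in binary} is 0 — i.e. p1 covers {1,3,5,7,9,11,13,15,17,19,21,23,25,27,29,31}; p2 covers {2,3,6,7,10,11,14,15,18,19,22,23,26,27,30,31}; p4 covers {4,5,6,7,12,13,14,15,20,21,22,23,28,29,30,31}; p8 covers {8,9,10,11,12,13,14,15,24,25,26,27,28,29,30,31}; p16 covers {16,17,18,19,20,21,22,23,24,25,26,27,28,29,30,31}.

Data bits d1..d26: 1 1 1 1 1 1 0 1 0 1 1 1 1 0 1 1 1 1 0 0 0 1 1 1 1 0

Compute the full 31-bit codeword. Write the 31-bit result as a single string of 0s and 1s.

Place data at non-parity positions: p1 p2 1 p4 1 1 1 p8 1 1 0 1 0 1 1 p16 1 1 0 1 1 1 1 0 0 0 1 1 1 1 0
p1 (pos 1,3,5,7,9,11,13,15,17,19,21,23,25,27,29,31): XOR of data positions = 1⊕1⊕1⊕1⊕0⊕0⊕1⊕1⊕0⊕1⊕1⊕0⊕1⊕1⊕0 = 0
p2 (pos 2,3,6,7,10,11,14,15,18,19,22,23,26,27,30,31): XOR of data positions = 1⊕1⊕1⊕1⊕0⊕1⊕1⊕1⊕0⊕1⊕1⊕0⊕1⊕1⊕0 = 1
p4 (pos 4,5,6,7,12,13,14,15,20,21,22,23,28,29,30,31): XOR of data positions = 1⊕1⊕1⊕1⊕0⊕1⊕1⊕1⊕1⊕1⊕1⊕1⊕1⊕1⊕0 = 1
p8 (pos 8,9,10,11,12,13,14,15,24,25,26,27,28,29,30,31): XOR of data positions = 1⊕1⊕0⊕1⊕0⊕1⊕1⊕0⊕0⊕0⊕1⊕1⊕1⊕1⊕0 = 1
p16 (pos 16,17,18,19,20,21,22,23,24,25,26,27,28,29,30,31): XOR of data positions = 1⊕1⊕0⊕1⊕1⊕1⊕1⊕0⊕0⊕0⊕1⊕1⊕1⊕1⊕0 = 0
Codeword: 0111111111010110110111100011110

0111111111010110110111100011110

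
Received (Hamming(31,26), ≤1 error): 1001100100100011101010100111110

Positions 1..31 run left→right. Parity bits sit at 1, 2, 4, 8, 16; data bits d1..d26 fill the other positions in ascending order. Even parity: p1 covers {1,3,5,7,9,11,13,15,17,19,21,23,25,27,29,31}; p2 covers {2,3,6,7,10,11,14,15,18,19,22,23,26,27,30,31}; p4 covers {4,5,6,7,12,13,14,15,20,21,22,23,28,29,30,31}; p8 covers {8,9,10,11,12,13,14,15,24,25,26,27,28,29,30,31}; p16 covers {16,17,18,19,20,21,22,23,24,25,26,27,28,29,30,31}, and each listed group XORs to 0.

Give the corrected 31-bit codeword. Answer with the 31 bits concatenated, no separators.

1101100100100011101010100111110

s1 (pos 1,3,5,7,9,11,13,15,17,19,21,23,25,27,29,31): 1⊕0⊕1⊕0⊕0⊕1⊕0⊕1⊕1⊕1⊕1⊕1⊕0⊕1⊕1⊕0 = 0
s2 (pos 2,3,6,7,10,11,14,15,18,19,22,23,26,27,30,31): 0⊕0⊕0⊕0⊕0⊕1⊕0⊕1⊕0⊕1⊕0⊕1⊕1⊕1⊕1⊕0 = 1
s4 (pos 4,5,6,7,12,13,14,15,20,21,22,23,28,29,30,31): 1⊕1⊕0⊕0⊕0⊕0⊕0⊕1⊕0⊕1⊕0⊕1⊕1⊕1⊕1⊕0 = 0
s8 (pos 8,9,10,11,12,13,14,15,24,25,26,27,28,29,30,31): 1⊕0⊕0⊕1⊕0⊕0⊕0⊕1⊕0⊕0⊕1⊕1⊕1⊕1⊕1⊕0 = 0
s16 (pos 16,17,18,19,20,21,22,23,24,25,26,27,28,29,30,31): 1⊕1⊕0⊕1⊕0⊕1⊕0⊕1⊕0⊕0⊕1⊕1⊕1⊕1⊕1⊕0 = 0
Syndrome s16…s1 = 00010 → error at position 2.
Flip position 2: 1001100100100011101010100111110 → 1101100100100011101010100111110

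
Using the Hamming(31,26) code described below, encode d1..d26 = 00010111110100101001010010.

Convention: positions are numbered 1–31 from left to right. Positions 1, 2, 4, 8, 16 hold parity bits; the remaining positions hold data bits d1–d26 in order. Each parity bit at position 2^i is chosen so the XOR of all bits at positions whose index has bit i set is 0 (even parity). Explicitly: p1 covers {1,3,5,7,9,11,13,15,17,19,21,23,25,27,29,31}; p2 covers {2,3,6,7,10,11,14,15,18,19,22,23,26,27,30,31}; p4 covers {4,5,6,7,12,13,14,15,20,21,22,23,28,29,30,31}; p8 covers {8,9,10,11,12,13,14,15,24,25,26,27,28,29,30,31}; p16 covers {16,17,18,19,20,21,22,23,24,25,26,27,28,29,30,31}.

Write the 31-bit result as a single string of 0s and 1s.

Place data at non-parity positions: p1 p2 0 p4 0 0 1 p8 0 1 1 1 1 1 0 p16 1 0 0 1 0 1 0 0 1 0 1 0 0 1 0
p1 (pos 1,3,5,7,9,11,13,15,17,19,21,23,25,27,29,31): XOR of data positions = 0⊕0⊕1⊕0⊕1⊕1⊕0⊕1⊕0⊕0⊕0⊕1⊕1⊕0⊕0 = 0
p2 (pos 2,3,6,7,10,11,14,15,18,19,22,23,26,27,30,31): XOR of data positions = 0⊕0⊕1⊕1⊕1⊕1⊕0⊕0⊕0⊕1⊕0⊕0⊕1⊕1⊕0 = 1
p4 (pos 4,5,6,7,12,13,14,15,20,21,22,23,28,29,30,31): XOR of data positions = 0⊕0⊕1⊕1⊕1⊕1⊕0⊕1⊕0⊕1⊕0⊕0⊕0⊕1⊕0 = 1
p8 (pos 8,9,10,11,12,13,14,15,24,25,26,27,28,29,30,31): XOR of data positions = 0⊕1⊕1⊕1⊕1⊕1⊕0⊕0⊕1⊕0⊕1⊕0⊕0⊕1⊕0 = 0
p16 (pos 16,17,18,19,20,21,22,23,24,25,26,27,28,29,30,31): XOR of data positions = 1⊕0⊕0⊕1⊕0⊕1⊕0⊕0⊕1⊕0⊕1⊕0⊕0⊕1⊕0 = 0
Codeword: 0101001001111100100101001010010

0101001001111100100101001010010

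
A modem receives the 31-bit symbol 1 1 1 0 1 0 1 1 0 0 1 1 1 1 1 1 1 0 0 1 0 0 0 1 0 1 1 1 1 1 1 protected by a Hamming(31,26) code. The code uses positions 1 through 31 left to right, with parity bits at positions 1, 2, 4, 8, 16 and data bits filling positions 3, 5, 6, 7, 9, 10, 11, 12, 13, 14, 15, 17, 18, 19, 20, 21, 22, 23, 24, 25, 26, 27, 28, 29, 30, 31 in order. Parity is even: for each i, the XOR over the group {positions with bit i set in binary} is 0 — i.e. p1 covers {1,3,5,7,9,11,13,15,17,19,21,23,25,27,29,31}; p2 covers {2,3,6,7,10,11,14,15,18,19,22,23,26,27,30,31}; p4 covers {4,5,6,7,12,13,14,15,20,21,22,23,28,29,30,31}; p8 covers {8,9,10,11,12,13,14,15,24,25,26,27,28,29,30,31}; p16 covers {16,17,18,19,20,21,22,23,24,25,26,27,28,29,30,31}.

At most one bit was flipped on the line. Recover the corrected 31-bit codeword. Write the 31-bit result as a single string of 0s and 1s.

1110101100110111100100010111111

s1 (pos 1,3,5,7,9,11,13,15,17,19,21,23,25,27,29,31): 1⊕1⊕1⊕1⊕0⊕1⊕1⊕1⊕1⊕0⊕0⊕0⊕0⊕1⊕1⊕1 = 1
s2 (pos 2,3,6,7,10,11,14,15,18,19,22,23,26,27,30,31): 1⊕1⊕0⊕1⊕0⊕1⊕1⊕1⊕0⊕0⊕0⊕0⊕1⊕1⊕1⊕1 = 0
s4 (pos 4,5,6,7,12,13,14,15,20,21,22,23,28,29,30,31): 0⊕1⊕0⊕1⊕1⊕1⊕1⊕1⊕1⊕0⊕0⊕0⊕1⊕1⊕1⊕1 = 1
s8 (pos 8,9,10,11,12,13,14,15,24,25,26,27,28,29,30,31): 1⊕0⊕0⊕1⊕1⊕1⊕1⊕1⊕1⊕0⊕1⊕1⊕1⊕1⊕1⊕1 = 1
s16 (pos 16,17,18,19,20,21,22,23,24,25,26,27,28,29,30,31): 1⊕1⊕0⊕0⊕1⊕0⊕0⊕0⊕1⊕0⊕1⊕1⊕1⊕1⊕1⊕1 = 0
Syndrome s16…s1 = 01101 → error at position 13.
Flip position 13: 1110101100111111100100010111111 → 1110101100110111100100010111111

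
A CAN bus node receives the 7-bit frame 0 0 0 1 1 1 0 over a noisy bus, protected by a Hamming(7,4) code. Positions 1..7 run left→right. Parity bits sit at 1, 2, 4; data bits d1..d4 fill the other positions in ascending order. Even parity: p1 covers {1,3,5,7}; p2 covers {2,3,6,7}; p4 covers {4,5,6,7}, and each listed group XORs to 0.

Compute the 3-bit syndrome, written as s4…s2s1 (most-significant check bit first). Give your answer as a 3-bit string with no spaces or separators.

s1 (pos 1,3,5,7): 0⊕0⊕1⊕0 = 1
s2 (pos 2,3,6,7): 0⊕0⊕1⊕0 = 1
s4 (pos 4,5,6,7): 1⊕1⊕1⊕0 = 1
Syndrome s4…s1 = 111 → error at position 7.

111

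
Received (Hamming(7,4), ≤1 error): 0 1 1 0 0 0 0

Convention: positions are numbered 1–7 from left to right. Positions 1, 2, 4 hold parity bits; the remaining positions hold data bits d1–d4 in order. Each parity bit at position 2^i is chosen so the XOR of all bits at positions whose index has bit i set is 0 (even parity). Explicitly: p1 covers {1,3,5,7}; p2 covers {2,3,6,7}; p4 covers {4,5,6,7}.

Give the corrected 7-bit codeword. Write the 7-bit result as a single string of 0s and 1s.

1110000

s1 (pos 1,3,5,7): 0⊕1⊕0⊕0 = 1
s2 (pos 2,3,6,7): 1⊕1⊕0⊕0 = 0
s4 (pos 4,5,6,7): 0⊕0⊕0⊕0 = 0
Syndrome s4…s1 = 001 → error at position 1.
Flip position 1: 0110000 → 1110000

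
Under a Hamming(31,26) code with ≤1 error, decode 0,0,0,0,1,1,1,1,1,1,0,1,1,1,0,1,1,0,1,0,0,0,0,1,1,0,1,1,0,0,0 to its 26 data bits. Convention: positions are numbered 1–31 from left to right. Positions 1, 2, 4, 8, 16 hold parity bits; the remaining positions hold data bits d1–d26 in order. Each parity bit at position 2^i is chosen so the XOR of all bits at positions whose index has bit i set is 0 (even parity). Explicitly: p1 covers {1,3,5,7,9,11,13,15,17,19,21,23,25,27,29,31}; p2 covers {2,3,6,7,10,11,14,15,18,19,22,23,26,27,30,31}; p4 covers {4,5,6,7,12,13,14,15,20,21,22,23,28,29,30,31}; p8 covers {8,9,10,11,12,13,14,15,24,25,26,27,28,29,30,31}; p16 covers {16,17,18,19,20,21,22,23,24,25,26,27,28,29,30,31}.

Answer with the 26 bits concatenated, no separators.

s1 (pos 1,3,5,7,9,11,13,15,17,19,21,23,25,27,29,31): 0⊕0⊕1⊕1⊕1⊕0⊕1⊕0⊕1⊕1⊕0⊕0⊕1⊕1⊕0⊕0 = 0
s2 (pos 2,3,6,7,10,11,14,15,18,19,22,23,26,27,30,31): 0⊕0⊕1⊕1⊕1⊕0⊕1⊕0⊕0⊕1⊕0⊕0⊕0⊕1⊕0⊕0 = 0
s4 (pos 4,5,6,7,12,13,14,15,20,21,22,23,28,29,30,31): 0⊕1⊕1⊕1⊕1⊕1⊕1⊕0⊕0⊕0⊕0⊕0⊕1⊕0⊕0⊕0 = 1
s8 (pos 8,9,10,11,12,13,14,15,24,25,26,27,28,29,30,31): 1⊕1⊕1⊕0⊕1⊕1⊕1⊕0⊕1⊕1⊕0⊕1⊕1⊕0⊕0⊕0 = 0
s16 (pos 16,17,18,19,20,21,22,23,24,25,26,27,28,29,30,31): 1⊕1⊕0⊕1⊕0⊕0⊕0⊕0⊕1⊕1⊕0⊕1⊕1⊕0⊕0⊕0 = 1
Syndrome s16…s1 = 10100 → error at position 20.
Flip position 20: 0000111111011101101000011011000 → 0000111111011101101100011011000
Read data bits from positions 3,5,6,7,9,10,11,12,13,14,15,17,18,19,20,21,22,23,24,25,26,27,28,29,30,31: 01111101110101100011011000

01111101110101100011011000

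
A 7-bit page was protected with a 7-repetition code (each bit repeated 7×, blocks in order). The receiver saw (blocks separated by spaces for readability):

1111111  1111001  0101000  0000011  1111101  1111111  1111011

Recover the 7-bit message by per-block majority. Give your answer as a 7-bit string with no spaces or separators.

1100111

Block 1 (1111111): 7 ones → 1
Block 2 (1111001): 5 ones → 1
Block 3 (0101000): 2 ones → 0
Block 4 (0000011): 2 ones → 0
Block 5 (1111101): 6 ones → 1
Block 6 (1111111): 7 ones → 1
Block 7 (1111011): 6 ones → 1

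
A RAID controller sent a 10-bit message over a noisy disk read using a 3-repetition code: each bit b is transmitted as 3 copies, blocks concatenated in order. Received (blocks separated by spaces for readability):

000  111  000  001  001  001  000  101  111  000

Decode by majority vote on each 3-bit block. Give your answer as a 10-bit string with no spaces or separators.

0100000110

Block 1 (000): 0 ones → 0
Block 2 (111): 3 ones → 1
Block 3 (000): 0 ones → 0
Block 4 (001): 1 one → 0
Block 5 (001): 1 one → 0
Block 6 (001): 1 one → 0
Block 7 (000): 0 ones → 0
Block 8 (101): 2 ones → 1
Block 9 (111): 3 ones → 1
Block 10 (000): 0 ones → 0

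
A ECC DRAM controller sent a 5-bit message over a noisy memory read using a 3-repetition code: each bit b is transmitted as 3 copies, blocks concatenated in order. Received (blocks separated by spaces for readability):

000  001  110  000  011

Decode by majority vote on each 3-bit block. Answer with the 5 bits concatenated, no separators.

00101

Block 1 (000): 0 ones → 0
Block 2 (001): 1 one → 0
Block 3 (110): 2 ones → 1
Block 4 (000): 0 ones → 0
Block 5 (011): 2 ones → 1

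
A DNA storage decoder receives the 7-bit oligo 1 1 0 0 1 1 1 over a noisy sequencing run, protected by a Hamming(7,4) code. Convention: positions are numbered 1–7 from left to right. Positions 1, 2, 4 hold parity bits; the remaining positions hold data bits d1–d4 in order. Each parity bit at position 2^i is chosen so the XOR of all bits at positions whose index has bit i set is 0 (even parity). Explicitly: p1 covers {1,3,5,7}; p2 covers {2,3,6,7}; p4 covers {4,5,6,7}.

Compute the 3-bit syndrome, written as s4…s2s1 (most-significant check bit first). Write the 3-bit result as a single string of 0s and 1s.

111

s1 (pos 1,3,5,7): 1⊕0⊕1⊕1 = 1
s2 (pos 2,3,6,7): 1⊕0⊕1⊕1 = 1
s4 (pos 4,5,6,7): 0⊕1⊕1⊕1 = 1
Syndrome s4…s1 = 111 → error at position 7.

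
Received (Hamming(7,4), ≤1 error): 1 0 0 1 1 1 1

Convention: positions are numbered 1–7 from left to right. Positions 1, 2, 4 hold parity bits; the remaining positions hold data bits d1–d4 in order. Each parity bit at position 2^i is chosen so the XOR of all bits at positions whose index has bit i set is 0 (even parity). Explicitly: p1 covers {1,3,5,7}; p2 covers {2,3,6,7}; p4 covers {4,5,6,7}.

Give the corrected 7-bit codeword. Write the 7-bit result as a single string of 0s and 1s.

0001111

s1 (pos 1,3,5,7): 1⊕0⊕1⊕1 = 1
s2 (pos 2,3,6,7): 0⊕0⊕1⊕1 = 0
s4 (pos 4,5,6,7): 1⊕1⊕1⊕1 = 0
Syndrome s4…s1 = 001 → error at position 1.
Flip position 1: 1001111 → 0001111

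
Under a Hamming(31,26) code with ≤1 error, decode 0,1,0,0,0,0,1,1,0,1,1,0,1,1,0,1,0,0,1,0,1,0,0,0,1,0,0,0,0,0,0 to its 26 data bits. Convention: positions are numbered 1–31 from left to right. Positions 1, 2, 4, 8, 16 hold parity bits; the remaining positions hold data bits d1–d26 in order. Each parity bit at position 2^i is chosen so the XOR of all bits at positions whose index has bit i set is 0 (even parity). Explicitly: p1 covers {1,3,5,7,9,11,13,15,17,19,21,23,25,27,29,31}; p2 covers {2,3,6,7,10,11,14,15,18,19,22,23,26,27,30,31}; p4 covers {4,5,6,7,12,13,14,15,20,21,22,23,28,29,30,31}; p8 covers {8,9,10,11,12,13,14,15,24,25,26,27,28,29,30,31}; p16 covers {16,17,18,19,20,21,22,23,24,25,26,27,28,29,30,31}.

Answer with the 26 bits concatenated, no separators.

s1 (pos 1,3,5,7,9,11,13,15,17,19,21,23,25,27,29,31): 0⊕0⊕0⊕1⊕0⊕1⊕1⊕0⊕0⊕1⊕1⊕0⊕1⊕0⊕0⊕0 = 0
s2 (pos 2,3,6,7,10,11,14,15,18,19,22,23,26,27,30,31): 1⊕0⊕0⊕1⊕1⊕1⊕1⊕0⊕0⊕1⊕0⊕0⊕0⊕0⊕0⊕0 = 0
s4 (pos 4,5,6,7,12,13,14,15,20,21,22,23,28,29,30,31): 0⊕0⊕0⊕1⊕0⊕1⊕1⊕0⊕0⊕1⊕0⊕0⊕0⊕0⊕0⊕0 = 0
s8 (pos 8,9,10,11,12,13,14,15,24,25,26,27,28,29,30,31): 1⊕0⊕1⊕1⊕0⊕1⊕1⊕0⊕0⊕1⊕0⊕0⊕0⊕0⊕0⊕0 = 0
s16 (pos 16,17,18,19,20,21,22,23,24,25,26,27,28,29,30,31): 1⊕0⊕0⊕1⊕0⊕1⊕0⊕0⊕0⊕1⊕0⊕0⊕0⊕0⊕0⊕0 = 0
Syndrome s16…s1 = 00000 → no error.
Read data bits from positions 3,5,6,7,9,10,11,12,13,14,15,17,18,19,20,21,22,23,24,25,26,27,28,29,30,31: 00010110110001010001000000

00010110110001010001000000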